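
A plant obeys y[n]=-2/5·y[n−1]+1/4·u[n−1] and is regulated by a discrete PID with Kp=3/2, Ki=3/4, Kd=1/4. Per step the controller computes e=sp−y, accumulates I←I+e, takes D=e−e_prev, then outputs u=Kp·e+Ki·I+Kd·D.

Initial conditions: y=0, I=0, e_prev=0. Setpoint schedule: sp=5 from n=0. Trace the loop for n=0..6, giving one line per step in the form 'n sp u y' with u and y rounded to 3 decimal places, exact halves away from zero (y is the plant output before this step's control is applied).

0 5 12.500 0.000
1 5 7.188 3.125
2 5 15.820 0.547
3 5 10.542 3.736
4 5 18.776 1.141
5 5 13.280 4.237
6 5 21.157 1.625

(exact arithmetic carried between steps; '≈' marks a value shown rounded to 6 d.p. or computed from one; I and e_prev carry over from the previous line; the table rounds u and y to 3 d.p., halves away from zero)
n=0: y=0, sp=5, e=sp−y=5; I=5, D=e−e_prev=5; u=3/2·5+3/4·5+1/4·5=12.5; next y=-2/5·0+1/4·12.5=3.125
n=1: y=3.125, sp=5, e=sp−y=1.875; I=6.875, D=e−e_prev=-3.125; u=3/2·1.875+3/4·6.875+1/4·(-3.125)=7.1875; next y=-2/5·3.125+1/4·7.1875=0.546875
n=2: y=0.546875, sp=5, e=sp−y=4.453125; I=11.328125, D=e−e_prev=2.578125; u=3/2·4.453125+3/4·11.328125+1/4·2.578125≈15.820313; next y=-2/5·0.546875+1/4·15.820313≈3.736328
n=3: y≈3.736328, sp=5, e=sp−y≈1.263672; I≈12.591797, D=e−e_prev≈-3.189453; u=3/2·1.263672+3/4·12.591797+1/4·(-3.189453)≈10.541992; next y=-2/5·3.736328+1/4·10.541992≈1.140967
n=4: y≈1.140967, sp=5, e=sp−y≈3.859033; I≈16.450830, D=e−e_prev≈2.595361; u=3/2·3.859033+3/4·16.450830+1/4·2.595361≈18.775513; next y=-2/5·1.140967+1/4·18.775513≈4.237491
n=5: y≈4.237491, sp=5, e=sp−y≈0.762509; I≈17.213339, D=e−e_prev≈-3.096525; u=3/2·0.762509+3/4·17.213339+1/4·(-3.096525)≈13.279636; next y=-2/5·4.237491+1/4·13.279636≈1.624912
n=6: y≈1.624912, sp=5, e=sp−y≈3.375088; I≈20.588426, D=e−e_prev≈2.612579; u=3/2·3.375088+3/4·20.588426+1/4·2.612579≈21.157096; next y=-2/5·1.624912+1/4·21.157096≈4.639309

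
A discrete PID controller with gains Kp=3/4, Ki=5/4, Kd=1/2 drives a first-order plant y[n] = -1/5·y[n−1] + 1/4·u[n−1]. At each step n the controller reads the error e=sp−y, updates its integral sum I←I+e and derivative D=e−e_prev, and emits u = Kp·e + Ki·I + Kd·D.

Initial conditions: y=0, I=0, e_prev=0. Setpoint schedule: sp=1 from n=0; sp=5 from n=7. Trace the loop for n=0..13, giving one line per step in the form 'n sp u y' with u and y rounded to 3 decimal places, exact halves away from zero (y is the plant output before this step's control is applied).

0 1 2.500 0.000
1 1 1.688 0.625
2 1 3.289 0.297
3 1 2.839 0.763
4 1 3.883 0.557
5 1 3.578 0.859
6 1 4.246 0.723
7 5 14.039 0.917
8 5 11.217 3.326
9 5 17.482 2.139
10 5 15.955 3.943
11 5 20.035 3.200
12 5 18.992 4.369
13 5 21.601 3.874

(exact arithmetic carried between steps; '≈' marks a value shown rounded to 6 d.p. or computed from one; I and e_prev carry over from the previous line; the table rounds u and y to 3 d.p., halves away from zero)
n=0: y=0, sp=1, e=sp−y=1; I=1, D=e−e_prev=1; u=3/4·1+5/4·1+1/2·1=2.5; next y=-1/5·0+1/4·2.5=0.625
n=1: y=0.625, sp=1, e=sp−y=0.375; I=1.375, D=e−e_prev=-0.625; u=3/4·0.375+5/4·1.375+1/2·(-0.625)=1.6875; next y=-1/5·0.625+1/4·1.6875=0.296875
n=2: y=0.296875, sp=1, e=sp−y=0.703125; I=2.078125, D=e−e_prev=0.328125; u=3/4·0.703125+5/4·2.078125+1/2·0.328125≈3.289063; next y=-1/5·0.296875+1/4·3.289063≈0.762891
n=3: y≈0.762891, sp=1, e=sp−y≈0.237109; I≈2.315234, D=e−e_prev≈-0.466016; u=3/4·0.237109+5/4·2.315234+1/2·(-0.466016)≈2.838867; next y=-1/5·0.762891+1/4·2.838867≈0.557139
n=4: y≈0.557139, sp=1, e=sp−y≈0.442861; I≈2.758096, D=e−e_prev≈0.205752; u=3/4·0.442861+5/4·2.758096+1/2·0.205752≈3.882642; next y=-1/5·0.557139+1/4·3.882642≈0.859233
n=5: y≈0.859233, sp=1, e=sp−y≈0.140767; I≈2.898863, D=e−e_prev≈-0.302094; u=3/4·0.140767+5/4·2.898863+1/2·(-0.302094)≈3.578107; next y=-1/5·0.859233+1/4·3.578107≈0.722680
n=6: y≈0.722680, sp=1, e=sp−y≈0.277320; I≈3.176183, D=e−e_prev≈0.136552; u=3/4·0.277320+5/4·3.176183+1/2·0.136552≈4.246494; next y=-1/5·0.722680+1/4·4.246494≈0.917088
n=7: y≈0.917088, sp=5, e=sp−y≈4.082912; I≈7.259095, D=e−e_prev≈3.805593; u=3/4·4.082912+5/4·7.259095+1/2·3.805593≈14.038850; next y=-1/5·0.917088+1/4·14.038850≈3.326295
n=8: y≈3.326295, sp=5, e=sp−y≈1.673705; I≈8.932800, D=e−e_prev≈-2.409207; u=3/4·1.673705+5/4·8.932800+1/2·(-2.409207)≈11.216675; next y=-1/5·3.326295+1/4·11.216675≈2.138910
n=9: y≈2.138910, sp=5, e=sp−y≈2.861090; I≈11.793890, D=e−e_prev≈1.187385; u=3/4·2.861090+5/4·11.793890+1/2·1.187385≈17.481873; next y=-1/5·2.138910+1/4·17.481873≈3.942686
n=10: y≈3.942686, sp=5, e=sp−y≈1.057314; I≈12.851204, D=e−e_prev≈-1.803776; u=3/4·1.057314+5/4·12.851204+1/2·(-1.803776)≈15.955102; next y=-1/5·3.942686+1/4·15.955102≈3.200238
n=11: y≈3.200238, sp=5, e=sp−y≈1.799762; I≈14.650966, D=e−e_prev≈0.742448; u=3/4·1.799762+5/4·14.650966+1/2·0.742448≈20.034753; next y=-1/5·3.200238+1/4·20.034753≈4.368640
n=12: y≈4.368640, sp=5, e=sp−y≈0.631360; I≈15.282325, D=e−e_prev≈-1.168402; u=3/4·0.631360+5/4·15.282325+1/2·(-1.168402)≈18.992225; next y=-1/5·4.368640+1/4·18.992225≈3.874328
n=13: y≈3.874328, sp=5, e=sp−y≈1.125672; I≈16.407997, D=e−e_prev≈0.494312; u=3/4·1.125672+5/4·16.407997+1/2·0.494312≈21.601406; next y=-1/5·3.874328+1/4·21.601406≈4.625486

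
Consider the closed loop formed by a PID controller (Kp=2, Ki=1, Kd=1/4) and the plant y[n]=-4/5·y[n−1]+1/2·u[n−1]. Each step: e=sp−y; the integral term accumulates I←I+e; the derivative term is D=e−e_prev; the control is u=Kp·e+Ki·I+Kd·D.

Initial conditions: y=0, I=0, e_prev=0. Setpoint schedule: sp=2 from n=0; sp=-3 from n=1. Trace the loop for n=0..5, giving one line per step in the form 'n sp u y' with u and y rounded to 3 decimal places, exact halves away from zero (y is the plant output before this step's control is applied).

0 2 6.500 0.000
1 -3 -18.813 3.250
2 -3 26.583 -12.006
3 -3 -81.659 22.896
4 -3 167.810 -59.146
5 -3 -415.252 131.222

(exact arithmetic carried between steps; '≈' marks a value shown rounded to 6 d.p. or computed from one; I and e_prev carry over from the previous line; the table rounds u and y to 3 d.p., halves away from zero)
n=0: y=0, sp=2, e=sp−y=2; I=2, D=e−e_prev=2; u=2·2+1·2+1/4·2=6.5; next y=-4/5·0+1/2·6.5=3.25
n=1: y=3.25, sp=-3, e=sp−y=-6.25; I=-4.25, D=e−e_prev=-8.25; u=2·(-6.25)+1·(-4.25)+1/4·(-8.25)=-18.8125; next y=-4/5·3.25+1/2·(-18.8125)=-12.00625
n=2: y=-12.00625, sp=-3, e=sp−y=9.00625; I=4.75625, D=e−e_prev=15.25625; u=2·9.00625+1·4.75625+1/4·15.25625≈26.582813; next y=-4/5·(-12.00625)+1/2·26.582813≈22.896406
n=3: y≈22.896406, sp=-3, e=sp−y≈-25.896406; I≈-21.140156, D=e−e_prev≈-34.902656; u=2·(-25.896406)+1·(-21.140156)+1/4·(-34.902656)≈-81.658633; next y=-4/5·22.896406+1/2·(-81.658633)≈-59.146441
n=4: y≈-59.146441, sp=-3, e=sp−y≈56.146441; I≈35.006285, D=e−e_prev≈82.042848; u=2·56.146441+1·35.006285+1/4·82.042848≈167.809880; next y=-4/5·(-59.146441)+1/2·167.809880≈131.222093
n=5: y≈131.222093, sp=-3, e=sp−y≈-134.222093; I≈-99.215808, D=e−e_prev≈-190.368534; u=2·(-134.222093)+1·(-99.215808)+1/4·(-190.368534)≈-415.252128; next y=-4/5·131.222093+1/2·(-415.252128)≈-312.603738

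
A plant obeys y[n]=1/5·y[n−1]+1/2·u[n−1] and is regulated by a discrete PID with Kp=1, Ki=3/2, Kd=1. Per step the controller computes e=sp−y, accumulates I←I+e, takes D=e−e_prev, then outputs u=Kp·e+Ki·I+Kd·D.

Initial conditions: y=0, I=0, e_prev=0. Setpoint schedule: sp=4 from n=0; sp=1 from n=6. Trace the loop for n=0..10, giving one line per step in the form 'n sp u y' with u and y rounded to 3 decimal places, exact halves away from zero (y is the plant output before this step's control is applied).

(exact arithmetic carried between steps; '≈' marks a value shown rounded to 6 d.p. or computed from one; I and e_prev carry over from the previous line; the table rounds u and y to 3 d.p., halves away from zero)
n=0: y=0, sp=4, e=sp−y=4; I=4, D=e−e_prev=4; u=1·4+3/2·4+1·4=14; next y=1/5·0+1/2·14=7
n=1: y=7, sp=4, e=sp−y=-3; I=1, D=e−e_prev=-7; u=1·(-3)+3/2·1+1·(-7)=-8.5; next y=1/5·7+1/2·(-8.5)=-2.85
n=2: y=-2.85, sp=4, e=sp−y=6.85; I=7.85, D=e−e_prev=9.85; u=1·6.85+3/2·7.85+1·9.85=28.475; next y=1/5·(-2.85)+1/2·28.475=13.6675
n=3: y=13.6675, sp=4, e=sp−y=-9.6675; I=-1.8175, D=e−e_prev=-16.5175; u=1·(-9.6675)+3/2·(-1.8175)+1·(-16.5175)=-28.91125; next y=1/5·13.6675+1/2·(-28.91125)=-11.722125
n=4: y=-11.722125, sp=4, e=sp−y=15.722125; I=13.904625, D=e−e_prev=25.389625; u=1·15.722125+3/2·13.904625+1·25.389625≈61.968688; next y=1/5·(-11.722125)+1/2·61.968688≈28.639919
n=5: y≈28.639919, sp=4, e=sp−y≈-24.639919; I≈-10.735294, D=e−e_prev≈-40.362044; u=1·(-24.639919)+3/2·(-10.735294)+1·(-40.362044)≈-81.104903; next y=1/5·28.639919+1/2·(-81.104903)≈-34.824468
n=6: y≈-34.824468, sp=1, e=sp−y≈35.824468; I≈25.089174, D=e−e_prev≈60.464387; u=1·35.824468+3/2·25.089174+1·60.464387≈133.922615; next y=1/5·(-34.824468)+1/2·133.922615≈59.996414
n=7: y≈59.996414, sp=1, e=sp−y≈-58.996414; I≈-33.907240, D=e−e_prev≈-94.820882; u=1·(-58.996414)+3/2·(-33.907240)+1·(-94.820882)≈-204.678156; next y=1/5·59.996414+1/2·(-204.678156)≈-90.339795
n=8: y≈-90.339795, sp=1, e=sp−y≈91.339795; I≈57.432555, D=e−e_prev≈150.336209; u=1·91.339795+3/2·57.432555+1·150.336209≈327.824838; next y=1/5·(-90.339795)+1/2·327.824838≈145.844460
n=9: y≈145.844460, sp=1, e=sp−y≈-144.844460; I≈-87.411905, D=e−e_prev≈-236.184255; u=1·(-144.844460)+3/2·(-87.411905)+1·(-236.184255)≈-512.146572; next y=1/5·145.844460+1/2·(-512.146572)≈-226.904394
n=10: y≈-226.904394, sp=1, e=sp−y≈227.904394; I≈140.492489, D=e−e_prev≈372.748854; u=1·227.904394+3/2·140.492489+1·372.748854≈811.391982; next y=1/5·(-226.904394)+1/2·811.391982≈360.315112

0 4 14.000 0.000
1 4 -8.500 7.000
2 4 28.475 -2.850
3 4 -28.911 13.668
4 4 61.969 -11.722
5 4 -81.105 28.640
6 1 133.923 -34.824
7 1 -204.678 59.996
8 1 327.825 -90.340
9 1 -512.147 145.844
10 1 811.392 -226.904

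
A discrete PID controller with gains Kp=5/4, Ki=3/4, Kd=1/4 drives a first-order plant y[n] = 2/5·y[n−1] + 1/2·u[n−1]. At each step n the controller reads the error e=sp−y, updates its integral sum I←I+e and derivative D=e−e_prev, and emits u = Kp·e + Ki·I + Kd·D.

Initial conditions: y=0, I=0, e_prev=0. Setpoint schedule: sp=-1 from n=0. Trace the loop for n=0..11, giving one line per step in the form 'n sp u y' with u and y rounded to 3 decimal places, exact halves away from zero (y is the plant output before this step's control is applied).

(exact arithmetic carried between steps; '≈' marks a value shown rounded to 6 d.p. or computed from one; I and e_prev carry over from the previous line; the table rounds u and y to 3 d.p., halves away from zero)
n=0: y=0, sp=-1, e=sp−y=-1; I=-1, D=e−e_prev=-1; u=5/4·(-1)+3/4·(-1)+1/4·(-1)=-2.25; next y=2/5·0+1/2·(-2.25)=-1.125
n=1: y=-1.125, sp=-1, e=sp−y=0.125; I=-0.875, D=e−e_prev=1.125; u=5/4·0.125+3/4·(-0.875)+1/4·1.125=-0.21875; next y=2/5·(-1.125)+1/2·(-0.21875)=-0.559375
n=2: y=-0.559375, sp=-1, e=sp−y=-0.440625; I=-1.315625, D=e−e_prev=-0.565625; u=5/4·(-0.440625)+3/4·(-1.315625)+1/4·(-0.565625)≈-1.678906; next y=2/5·(-0.559375)+1/2·(-1.678906)≈-1.063203
n=3: y≈-1.063203, sp=-1, e=sp−y≈0.063203; I≈-1.252422, D=e−e_prev≈0.503828; u=5/4·0.063203+3/4·(-1.252422)+1/4·0.503828≈-0.734355; next y=2/5·(-1.063203)+1/2·(-0.734355)≈-0.792459
n=4: y≈-0.792459, sp=-1, e=sp−y≈-0.207541; I≈-1.459963, D=e−e_prev≈-0.270744; u=5/4·(-0.207541)+3/4·(-1.459963)+1/4·(-0.270744)≈-1.422084; next y=2/5·(-0.792459)+1/2·(-1.422084)≈-1.028026
n=5: y≈-1.028026, sp=-1, e=sp−y≈0.028026; I≈-1.431937, D=e−e_prev≈0.235567; u=5/4·0.028026+3/4·(-1.431937)+1/4·0.235567≈-0.980029; next y=2/5·(-1.028026)+1/2·(-0.980029)≈-0.901225
n=6: y≈-0.901225, sp=-1, e=sp−y≈-0.098775; I≈-1.530712, D=e−e_prev≈-0.126801; u=5/4·(-0.098775)+3/4·(-1.530712)+1/4·(-0.126801)≈-1.303204; next y=2/5·(-0.901225)+1/2·(-1.303204)≈-1.012092
n=7: y≈-1.012092, sp=-1, e=sp−y≈0.012092; I≈-1.518621, D=e−e_prev≈0.110867; u=5/4·0.012092+3/4·(-1.518621)+1/4·0.110867≈-1.096134; next y=2/5·(-1.012092)+1/2·(-1.096134)≈-0.952904
n=8: y≈-0.952904, sp=-1, e=sp−y≈-0.047096; I≈-1.565717, D=e−e_prev≈-0.059188; u=5/4·(-0.047096)+3/4·(-1.565717)+1/4·(-0.059188)≈-1.247955; next y=2/5·(-0.952904)+1/2·(-1.247955)≈-1.005139
n=9: y≈-1.005139, sp=-1, e=sp−y≈0.005139; I≈-1.560578, D=e−e_prev≈0.052235; u=5/4·0.005139+3/4·(-1.560578)+1/4·0.052235≈-1.150951; next y=2/5·(-1.005139)+1/2·(-1.150951)≈-0.977531
n=10: y≈-0.977531, sp=-1, e=sp−y≈-0.022469; I≈-1.583047, D=e−e_prev≈-0.027608; u=5/4·(-0.022469)+3/4·(-1.583047)+1/4·(-0.027608)≈-1.222273; next y=2/5·(-0.977531)+1/2·(-1.222273)≈-1.002149
n=11: y≈-1.002149, sp=-1, e=sp−y≈0.002149; I≈-1.580898, D=e−e_prev≈0.024618; u=5/4·0.002149+3/4·(-1.580898)+1/4·0.024618≈-1.176832; next y=2/5·(-1.002149)+1/2·(-1.176832)≈-0.989276

0 -1 -2.250 0.000
1 -1 -0.219 -1.125
2 -1 -1.679 -0.559
3 -1 -0.734 -1.063
4 -1 -1.422 -0.792
5 -1 -0.980 -1.028
6 -1 -1.303 -0.901
7 -1 -1.096 -1.012
8 -1 -1.248 -0.953
9 -1 -1.151 -1.005
10 -1 -1.222 -0.978
11 -1 -1.177 -1.002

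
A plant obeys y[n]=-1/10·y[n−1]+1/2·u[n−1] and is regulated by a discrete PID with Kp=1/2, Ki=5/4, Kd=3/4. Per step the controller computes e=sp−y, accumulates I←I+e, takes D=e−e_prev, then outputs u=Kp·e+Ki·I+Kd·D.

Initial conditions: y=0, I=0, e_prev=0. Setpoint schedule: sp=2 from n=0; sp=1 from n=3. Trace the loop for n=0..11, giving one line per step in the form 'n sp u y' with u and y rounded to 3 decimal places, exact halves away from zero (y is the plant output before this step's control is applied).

0 2 5.000 0.000
1 2 -0.250 2.500
2 2 8.188 -0.375
3 1 -4.766 4.131
4 1 12.768 -2.796
5 1 -11.331 6.664
6 1 21.173 -6.332
7 1 -23.288 11.220
8 1 37.065 -12.766
9 1 -45.154 19.809
10 1 66.684 -24.558
11 1 -85.533 35.798

(exact arithmetic carried between steps; '≈' marks a value shown rounded to 6 d.p. or computed from one; I and e_prev carry over from the previous line; the table rounds u and y to 3 d.p., halves away from zero)
n=0: y=0, sp=2, e=sp−y=2; I=2, D=e−e_prev=2; u=1/2·2+5/4·2+3/4·2=5; next y=-1/10·0+1/2·5=2.5
n=1: y=2.5, sp=2, e=sp−y=-0.5; I=1.5, D=e−e_prev=-2.5; u=1/2·(-0.5)+5/4·1.5+3/4·(-2.5)=-0.25; next y=-1/10·2.5+1/2·(-0.25)=-0.375
n=2: y=-0.375, sp=2, e=sp−y=2.375; I=3.875, D=e−e_prev=2.875; u=1/2·2.375+5/4·3.875+3/4·2.875=8.1875; next y=-1/10·(-0.375)+1/2·8.1875=4.13125
n=3: y=4.13125, sp=1, e=sp−y=-3.13125; I=0.74375, D=e−e_prev=-5.50625; u=1/2·(-3.13125)+5/4·0.74375+3/4·(-5.50625)=-4.765625; next y=-1/10·4.13125+1/2·(-4.765625)≈-2.795938
n=4: y≈-2.795938, sp=1, e=sp−y≈3.795938; I≈4.539688, D=e−e_prev≈6.927188; u=1/2·3.795938+5/4·4.539688+3/4·6.927188≈12.767969; next y=-1/10·(-2.795938)+1/2·12.767969≈6.663578
n=5: y≈6.663578, sp=1, e=sp−y≈-5.663578; I≈-1.123891, D=e−e_prev≈-9.459516; u=1/2·(-5.663578)+5/4·(-1.123891)+3/4·(-9.459516)≈-11.331289; next y=-1/10·6.663578+1/2·(-11.331289)≈-6.332002
n=6: y≈-6.332002, sp=1, e=sp−y≈7.332002; I≈6.208112, D=e−e_prev≈12.995580; u=1/2·7.332002+5/4·6.208112+3/4·12.995580≈21.172826; next y=-1/10·(-6.332002)+1/2·21.172826≈11.219613
n=7: y≈11.219613, sp=1, e=sp−y≈-10.219613; I≈-4.011502, D=e−e_prev≈-17.551616; u=1/2·(-10.219613)+5/4·(-4.011502)+3/4·(-17.551616)≈-23.287895; next y=-1/10·11.219613+1/2·(-23.287895)≈-12.765909
n=8: y≈-12.765909, sp=1, e=sp−y≈13.765909; I≈9.754407, D=e−e_prev≈23.985522; u=1/2·13.765909+5/4·9.754407+3/4·23.985522≈37.065106; next y=-1/10·(-12.765909)+1/2·37.065106≈19.809144
n=9: y≈19.809144, sp=1, e=sp−y≈-18.809144; I≈-9.054736, D=e−e_prev≈-32.575053; u=1/2·(-18.809144)+5/4·(-9.054736)+3/4·(-32.575053)≈-45.154282; next y=-1/10·19.809144+1/2·(-45.154282)≈-24.558055
n=10: y≈-24.558055, sp=1, e=sp−y≈25.558055; I≈16.503319, D=e−e_prev≈44.367199; u=1/2·25.558055+5/4·16.503319+3/4·44.367199≈66.683576; next y=-1/10·(-24.558055)+1/2·66.683576≈35.797593
n=11: y≈35.797593, sp=1, e=sp−y≈-34.797593; I≈-18.294274, D=e−e_prev≈-60.355649; u=1/2·(-34.797593)+5/4·(-18.294274)+3/4·(-60.355649)≈-85.533376; next y=-1/10·35.797593+1/2·(-85.533376)≈-46.346447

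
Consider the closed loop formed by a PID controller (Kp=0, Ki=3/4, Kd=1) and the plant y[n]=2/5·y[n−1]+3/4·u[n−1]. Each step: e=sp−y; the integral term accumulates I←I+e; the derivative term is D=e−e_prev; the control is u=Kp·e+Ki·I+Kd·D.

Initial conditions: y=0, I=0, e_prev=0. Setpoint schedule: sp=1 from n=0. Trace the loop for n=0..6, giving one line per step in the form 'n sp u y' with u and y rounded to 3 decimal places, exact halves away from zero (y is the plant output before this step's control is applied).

(exact arithmetic carried between steps; '≈' marks a value shown rounded to 6 d.p. or computed from one; I and e_prev carry over from the previous line; the table rounds u and y to 3 d.p., halves away from zero)
n=0: y=0, sp=1, e=sp−y=1; I=1, D=e−e_prev=1; u=0·1+3/4·1+1·1=1.75; next y=2/5·0+3/4·1.75=1.3125
n=1: y=1.3125, sp=1, e=sp−y=-0.3125; I=0.6875, D=e−e_prev=-1.3125; u=0·(-0.3125)+3/4·0.6875+1·(-1.3125)=-0.796875; next y=2/5·1.3125+3/4·(-0.796875)≈-0.072656
n=2: y≈-0.072656, sp=1, e=sp−y≈1.072656; I≈1.760156, D=e−e_prev≈1.385156; u=0·1.072656+3/4·1.760156+1·1.385156≈2.705273; next y=2/5·(-0.072656)+3/4·2.705273≈1.999893
n=3: y≈1.999893, sp=1, e=sp−y≈-0.999893; I≈0.760264, D=e−e_prev≈-2.072549; u=0·(-0.999893)+3/4·0.760264+1·(-2.072549)≈-1.502351; next y=2/5·1.999893+3/4·(-1.502351)≈-0.326806
n=4: y≈-0.326806, sp=1, e=sp−y≈1.326806; I≈2.087070, D=e−e_prev≈2.326699; u=0·1.326806+3/4·2.087070+1·2.326699≈3.892001; next y=2/5·(-0.326806)+3/4·3.892001≈2.788278
n=5: y≈2.788278, sp=1, e=sp−y≈-1.788278; I≈0.298791, D=e−e_prev≈-3.115085; u=0·(-1.788278)+3/4·0.298791+1·(-3.115085)≈-2.890991; next y=2/5·2.788278+3/4·(-2.890991)≈-1.052932
n=6: y≈-1.052932, sp=1, e=sp−y≈2.052932; I≈2.351723, D=e−e_prev≈3.841210; u=0·2.052932+3/4·2.351723+1·3.841210≈5.605003; next y=2/5·(-1.052932)+3/4·5.605003≈3.782579

0 1 1.750 0.000
1 1 -0.797 1.313
2 1 2.705 -0.073
3 1 -1.502 2.000
4 1 3.892 -0.327
5 1 -2.891 2.788
6 1 5.605 -1.053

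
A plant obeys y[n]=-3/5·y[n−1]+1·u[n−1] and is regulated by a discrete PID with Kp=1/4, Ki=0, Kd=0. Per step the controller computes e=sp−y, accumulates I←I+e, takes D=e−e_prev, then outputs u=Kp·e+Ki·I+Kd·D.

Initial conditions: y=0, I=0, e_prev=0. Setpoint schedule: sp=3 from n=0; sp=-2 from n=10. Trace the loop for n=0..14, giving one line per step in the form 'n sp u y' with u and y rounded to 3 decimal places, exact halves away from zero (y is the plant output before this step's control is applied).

(exact arithmetic carried between steps; '≈' marks a value shown rounded to 6 d.p. or computed from one; I and e_prev carry over from the previous line; the table rounds u and y to 3 d.p., halves away from zero)
n=0: y=0, sp=3, e=sp−y=3; I=3, D=e−e_prev=3; u=1/4·3+0·3+0·3=0.75; next y=-3/5·0+1·0.75=0.75
n=1: y=0.75, sp=3, e=sp−y=2.25; I=5.25, D=e−e_prev=-0.75; u=1/4·2.25+0·5.25+0·(-0.75)=0.5625; next y=-3/5·0.75+1·0.5625=0.1125
n=2: y=0.1125, sp=3, e=sp−y=2.8875; I=8.1375, D=e−e_prev=0.6375; u=1/4·2.8875+0·8.1375+0·0.6375=0.721875; next y=-3/5·0.1125+1·0.721875=0.654375
n=3: y=0.654375, sp=3, e=sp−y=2.345625; I=10.483125, D=e−e_prev=-0.541875; u=1/4·2.345625+0·10.483125+0·(-0.541875)≈0.586406; next y=-3/5·0.654375+1·0.586406≈0.193781
n=4: y≈0.193781, sp=3, e=sp−y≈2.806219; I≈13.289344, D=e−e_prev≈0.460594; u=1/4·2.806219+0·13.289344+0·0.460594≈0.701555; next y=-3/5·0.193781+1·0.701555≈0.585286
n=5: y≈0.585286, sp=3, e=sp−y≈2.414714; I≈15.704058, D=e−e_prev≈-0.391505; u=1/4·2.414714+0·15.704058+0·(-0.391505)≈0.603679; next y=-3/5·0.585286+1·0.603679≈0.252507
n=6: y≈0.252507, sp=3, e=sp−y≈2.747493; I≈18.451551, D=e−e_prev≈0.332779; u=1/4·2.747493+0·18.451551+0·0.332779≈0.686873; next y=-3/5·0.252507+1·0.686873≈0.535369
n=7: y≈0.535369, sp=3, e=sp−y≈2.464631; I≈20.916182, D=e−e_prev≈-0.282862; u=1/4·2.464631+0·20.916182+0·(-0.282862)≈0.616158; next y=-3/5·0.535369+1·0.616158≈0.294936
n=8: y≈0.294936, sp=3, e=sp−y≈2.705064; I≈23.621245, D=e−e_prev≈0.240433; u=1/4·2.705064+0·23.621245+0·0.240433≈0.676266; next y=-3/5·0.294936+1·0.676266≈0.499304
n=9: y≈0.499304, sp=3, e=sp−y≈2.500696; I≈26.121941, D=e−e_prev≈-0.204368; u=1/4·2.500696+0·26.121941+0·(-0.204368)≈0.625174; next y=-3/5·0.499304+1·0.625174≈0.325591
n=10: y≈0.325591, sp=-2, e=sp−y≈-2.325591; I≈23.796350, D=e−e_prev≈-4.826287; u=1/4·(-2.325591)+0·23.796350+0·(-4.826287)≈-0.581398; next y=-3/5·0.325591+1·(-0.581398)≈-0.776753
n=11: y≈-0.776753, sp=-2, e=sp−y≈-1.223247; I≈22.573103, D=e−e_prev≈1.102344; u=1/4·(-1.223247)+0·22.573103+0·1.102344≈-0.305812; next y=-3/5·(-0.776753)+1·(-0.305812)≈0.160240
n=12: y≈0.160240, sp=-2, e=sp−y≈-2.160240; I≈20.412863, D=e−e_prev≈-0.936993; u=1/4·(-2.160240)+0·20.412863+0·(-0.936993)≈-0.540060; next y=-3/5·0.160240+1·(-0.540060)≈-0.636204
n=13: y≈-0.636204, sp=-2, e=sp−y≈-1.363796; I≈19.049067, D=e−e_prev≈0.796444; u=1/4·(-1.363796)+0·19.049067+0·0.796444≈-0.340949; next y=-3/5·(-0.636204)+1·(-0.340949)≈0.040773
n=14: y≈0.040773, sp=-2, e=sp−y≈-2.040773; I≈17.008293, D=e−e_prev≈-0.676977; u=1/4·(-2.040773)+0·17.008293+0·(-0.676977)≈-0.510193; next y=-3/5·0.040773+1·(-0.510193)≈-0.534657

0 3 0.750 0.000
1 3 0.563 0.750
2 3 0.722 0.113
3 3 0.586 0.654
4 3 0.702 0.194
5 3 0.604 0.585
6 3 0.687 0.253
7 3 0.616 0.535
8 3 0.676 0.295
9 3 0.625 0.499
10 -2 -0.581 0.326
11 -2 -0.306 -0.777
12 -2 -0.540 0.160
13 -2 -0.341 -0.636
14 -2 -0.510 0.041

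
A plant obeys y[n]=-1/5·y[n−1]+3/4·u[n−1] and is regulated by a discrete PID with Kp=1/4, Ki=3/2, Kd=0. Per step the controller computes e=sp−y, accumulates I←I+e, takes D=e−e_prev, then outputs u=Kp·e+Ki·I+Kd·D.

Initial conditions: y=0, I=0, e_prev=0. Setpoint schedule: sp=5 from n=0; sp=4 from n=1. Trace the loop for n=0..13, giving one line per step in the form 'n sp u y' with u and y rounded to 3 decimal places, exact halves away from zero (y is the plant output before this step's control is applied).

0 5 8.750 0.000
1 4 3.016 6.563
2 4 8.995 0.949
3 4 3.759 6.556
4 4 8.759 1.508
5 4 4.167 6.268
6 4 8.459 1.872
7 4 4.480 5.970
8 4 8.182 2.166
9 4 4.743 5.703
10 4 7.940 2.416
11 4 4.969 5.472
12 4 7.730 2.632
13 4 5.164 5.271

(exact arithmetic carried between steps; '≈' marks a value shown rounded to 6 d.p. or computed from one; I and e_prev carry over from the previous line; the table rounds u and y to 3 d.p., halves away from zero)
n=0: y=0, sp=5, e=sp−y=5; I=5, D=e−e_prev=5; u=1/4·5+3/2·5+0·5=8.75; next y=-1/5·0+3/4·8.75=6.5625
n=1: y=6.5625, sp=4, e=sp−y=-2.5625; I=2.4375, D=e−e_prev=-7.5625; u=1/4·(-2.5625)+3/2·2.4375+0·(-7.5625)=3.015625; next y=-1/5·6.5625+3/4·3.015625≈0.949219
n=2: y≈0.949219, sp=4, e=sp−y≈3.050781; I≈5.488281, D=e−e_prev≈5.613281; u=1/4·3.050781+3/2·5.488281+0·5.613281≈8.995117; next y=-1/5·0.949219+3/4·8.995117≈6.556494
n=3: y≈6.556494, sp=4, e=sp−y≈-2.556494; I≈2.931787, D=e−e_prev≈-5.607275; u=1/4·(-2.556494)+3/2·2.931787+0·(-5.607275)≈3.758557; next y=-1/5·6.556494+3/4·3.758557≈1.507619
n=4: y≈1.507619, sp=4, e=sp−y≈2.492381; I≈5.424168, D=e−e_prev≈5.048875; u=1/4·2.492381+3/2·5.424168+0·5.048875≈8.759347; next y=-1/5·1.507619+3/4·8.759347≈6.267987
n=5: y≈6.267987, sp=4, e=sp−y≈-2.267987; I≈3.156181, D=e−e_prev≈-4.760368; u=1/4·(-2.267987)+3/2·3.156181+0·(-4.760368)≈4.167275; next y=-1/5·6.267987+3/4·4.167275≈1.871859
n=6: y≈1.871859, sp=4, e=sp−y≈2.128141; I≈5.284322, D=e−e_prev≈4.396128; u=1/4·2.128141+3/2·5.284322+0·4.396128≈8.458518; next y=-1/5·1.871859+3/4·8.458518≈5.969517
n=7: y≈5.969517, sp=4, e=sp−y≈-1.969517; I≈3.314805, D=e−e_prev≈-4.097658; u=1/4·(-1.969517)+3/2·3.314805+0·(-4.097658)≈4.479828; next y=-1/5·5.969517+3/4·4.479828≈2.165968
n=8: y≈2.165968, sp=4, e=sp−y≈1.834032; I≈5.148837, D=e−e_prev≈3.803549; u=1/4·1.834032+3/2·5.148837+0·3.803549≈8.181764; next y=-1/5·2.165968+3/4·8.181764≈5.703129
n=9: y≈5.703129, sp=4, e=sp−y≈-1.703129; I≈3.445708, D=e−e_prev≈-3.537161; u=1/4·(-1.703129)+3/2·3.445708+0·(-3.537161)≈4.742780; next y=-1/5·5.703129+3/4·4.742780≈2.416459
n=10: y≈2.416459, sp=4, e=sp−y≈1.583541; I≈5.029249, D=e−e_prev≈3.286670; u=1/4·1.583541+3/2·5.029249+0·3.286670≈7.939759; next y=-1/5·2.416459+3/4·7.939759≈5.471527
n=11: y≈5.471527, sp=4, e=sp−y≈-1.471527; I≈3.557722, D=e−e_prev≈-3.055069; u=1/4·(-1.471527)+3/2·3.557722+0·(-3.055069)≈4.968701; next y=-1/5·5.471527+3/4·4.968701≈2.632220
n=12: y≈2.632220, sp=4, e=sp−y≈1.367780; I≈4.925502, D=e−e_prev≈2.839307; u=1/4·1.367780+3/2·4.925502+0·2.839307≈7.730198; next y=-1/5·2.632220+3/4·7.730198≈5.271204
n=13: y≈5.271204, sp=4, e=sp−y≈-1.271204; I≈3.654298, D=e−e_prev≈-2.638984; u=1/4·(-1.271204)+3/2·3.654298+0·(-2.638984)≈5.163645; next y=-1/5·5.271204+3/4·5.163645≈2.818493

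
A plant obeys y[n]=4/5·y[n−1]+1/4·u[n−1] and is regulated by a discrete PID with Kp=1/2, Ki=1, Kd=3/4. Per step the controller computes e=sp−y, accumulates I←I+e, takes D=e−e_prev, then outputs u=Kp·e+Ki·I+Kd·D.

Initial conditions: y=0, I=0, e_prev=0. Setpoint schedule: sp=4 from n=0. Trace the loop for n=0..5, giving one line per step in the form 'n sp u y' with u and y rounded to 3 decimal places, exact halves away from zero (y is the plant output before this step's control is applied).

(exact arithmetic carried between steps; '≈' marks a value shown rounded to 6 d.p. or computed from one; I and e_prev carry over from the previous line; the table rounds u and y to 3 d.p., halves away from zero)
n=0: y=0, sp=4, e=sp−y=4; I=4, D=e−e_prev=4; u=1/2·4+1·4+3/4·4=9; next y=4/5·0+1/4·9=2.25
n=1: y=2.25, sp=4, e=sp−y=1.75; I=5.75, D=e−e_prev=-2.25; u=1/2·1.75+1·5.75+3/4·(-2.25)=4.9375; next y=4/5·2.25+1/4·4.9375=3.034375
n=2: y=3.034375, sp=4, e=sp−y=0.965625; I=6.715625, D=e−e_prev=-0.784375; u=1/2·0.965625+1·6.715625+3/4·(-0.784375)≈6.610156; next y=4/5·3.034375+1/4·6.610156≈4.080039
n=3: y≈4.080039, sp=4, e=sp−y≈-0.080039; I≈6.635586, D=e−e_prev≈-1.045664; u=1/2·(-0.080039)+1·6.635586+3/4·(-1.045664)≈5.811318; next y=4/5·4.080039+1/4·5.811318≈4.716861
n=4: y≈4.716861, sp=4, e=sp−y≈-0.716861; I≈5.918725, D=e−e_prev≈-0.636822; u=1/2·(-0.716861)+1·5.918725+3/4·(-0.636822)≈5.082678; next y=4/5·4.716861+1/4·5.082678≈5.044158
n=5: y≈5.044158, sp=4, e=sp−y≈-1.044158; I≈4.874567, D=e−e_prev≈-0.327297; u=1/2·(-1.044158)+1·4.874567+3/4·(-0.327297)≈4.107015; next y=4/5·5.044158+1/4·4.107015≈5.062080

0 4 9.000 0.000
1 4 4.938 2.250
2 4 6.610 3.034
3 4 5.811 4.080
4 4 5.083 4.717
5 4 4.107 5.044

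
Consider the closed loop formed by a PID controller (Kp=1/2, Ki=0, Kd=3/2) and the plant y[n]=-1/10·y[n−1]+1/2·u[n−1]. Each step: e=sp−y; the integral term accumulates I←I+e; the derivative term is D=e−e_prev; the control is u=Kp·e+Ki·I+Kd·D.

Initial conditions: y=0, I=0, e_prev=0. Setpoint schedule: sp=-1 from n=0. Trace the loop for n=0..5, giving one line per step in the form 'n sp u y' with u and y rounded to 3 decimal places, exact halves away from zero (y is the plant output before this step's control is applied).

0 -1 -2.000 0.000
1 -1 1.500 -1.000
2 -1 -3.700 0.850
3 -1 4.645 -1.935
4 -1 -8.435 2.516
5 -1 12.212 -4.469

(exact arithmetic carried between steps; '≈' marks a value shown rounded to 6 d.p. or computed from one; I and e_prev carry over from the previous line; the table rounds u and y to 3 d.p., halves away from zero)
n=0: y=0, sp=-1, e=sp−y=-1; I=-1, D=e−e_prev=-1; u=1/2·(-1)+0·(-1)+3/2·(-1)=-2; next y=-1/10·0+1/2·(-2)=-1
n=1: y=-1, sp=-1, e=sp−y=0; I=-1, D=e−e_prev=1; u=1/2·0+0·(-1)+3/2·1=1.5; next y=-1/10·(-1)+1/2·1.5=0.85
n=2: y=0.85, sp=-1, e=sp−y=-1.85; I=-2.85, D=e−e_prev=-1.85; u=1/2·(-1.85)+0·(-2.85)+3/2·(-1.85)=-3.7; next y=-1/10·0.85+1/2·(-3.7)=-1.935
n=3: y=-1.935, sp=-1, e=sp−y=0.935; I=-1.915, D=e−e_prev=2.785; u=1/2·0.935+0·(-1.915)+3/2·2.785=4.645; next y=-1/10·(-1.935)+1/2·4.645=2.516
n=4: y=2.516, sp=-1, e=sp−y=-3.516; I=-5.431, D=e−e_prev=-4.451; u=1/2·(-3.516)+0·(-5.431)+3/2·(-4.451)=-8.4345; next y=-1/10·2.516+1/2·(-8.4345)=-4.46885
n=5: y=-4.46885, sp=-1, e=sp−y=3.46885; I=-1.96215, D=e−e_prev=6.98485; u=1/2·3.46885+0·(-1.96215)+3/2·6.98485=12.2117; next y=-1/10·(-4.46885)+1/2·12.2117=6.552735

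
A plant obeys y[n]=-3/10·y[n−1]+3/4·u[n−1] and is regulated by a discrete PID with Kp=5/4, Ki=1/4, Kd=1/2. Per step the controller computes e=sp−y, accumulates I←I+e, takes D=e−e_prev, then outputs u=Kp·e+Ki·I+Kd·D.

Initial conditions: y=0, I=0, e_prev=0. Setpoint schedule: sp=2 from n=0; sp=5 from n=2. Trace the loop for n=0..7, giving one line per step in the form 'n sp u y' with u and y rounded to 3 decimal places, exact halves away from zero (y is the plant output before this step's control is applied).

(exact arithmetic carried between steps; '≈' marks a value shown rounded to 6 d.p. or computed from one; I and e_prev carry over from the previous line; the table rounds u and y to 3 d.p., halves away from zero)
n=0: y=0, sp=2, e=sp−y=2; I=2, D=e−e_prev=2; u=5/4·2+1/4·2+1/2·2=4; next y=-3/10·0+3/4·4=3
n=1: y=3, sp=2, e=sp−y=-1; I=1, D=e−e_prev=-3; u=5/4·(-1)+1/4·1+1/2·(-3)=-2.5; next y=-3/10·3+3/4·(-2.5)=-2.775
n=2: y=-2.775, sp=5, e=sp−y=7.775; I=8.775, D=e−e_prev=8.775; u=5/4·7.775+1/4·8.775+1/2·8.775=16.3; next y=-3/10·(-2.775)+3/4·16.3=13.0575
n=3: y=13.0575, sp=5, e=sp−y=-8.0575; I=0.7175, D=e−e_prev=-15.8325; u=5/4·(-8.0575)+1/4·0.7175+1/2·(-15.8325)=-17.80875; next y=-3/10·13.0575+3/4·(-17.80875)≈-17.273813
n=4: y≈-17.273813, sp=5, e=sp−y≈22.273813; I≈22.991313, D=e−e_prev≈30.331313; u=5/4·22.273813+1/4·22.991313+1/2·30.331313≈48.75575; next y=-3/10·(-17.273813)+3/4·48.75575≈41.748956
n=5: y≈41.748956, sp=5, e=sp−y≈-36.748956; I≈-13.757644, D=e−e_prev≈-59.022769; u=5/4·(-36.748956)+1/4·(-13.757644)+1/2·(-59.022769)≈-78.886991; next y=-3/10·41.748956+3/4·(-78.886991)≈-71.689930
n=6: y≈-71.689930, sp=5, e=sp−y≈76.689930; I≈62.932286, D=e−e_prev≈113.438886; u=5/4·76.689930+1/4·62.932286+1/2·113.438886≈168.314927; next y=-3/10·(-71.689930)+3/4·168.314927≈147.743174
n=7: y≈147.743174, sp=5, e=sp−y≈-142.743174; I≈-79.810888, D=e−e_prev≈-219.433104; u=5/4·(-142.743174)+1/4·(-79.810888)+1/2·(-219.433104)≈-308.098242; next y=-3/10·147.743174+3/4·(-308.098242)≈-275.396633

0 2 4.000 0.000
1 2 -2.500 3.000
2 5 16.300 -2.775
3 5 -17.809 13.058
4 5 48.756 -17.274
5 5 -78.887 41.749
6 5 168.315 -71.690
7 5 -308.098 147.743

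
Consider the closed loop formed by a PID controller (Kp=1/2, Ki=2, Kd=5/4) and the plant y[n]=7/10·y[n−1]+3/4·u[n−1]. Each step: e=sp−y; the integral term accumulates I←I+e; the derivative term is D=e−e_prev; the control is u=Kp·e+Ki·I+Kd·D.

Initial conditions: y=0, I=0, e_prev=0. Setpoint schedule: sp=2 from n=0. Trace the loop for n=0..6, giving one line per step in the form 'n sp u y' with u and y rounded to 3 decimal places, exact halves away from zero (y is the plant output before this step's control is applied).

(exact arithmetic carried between steps; '≈' marks a value shown rounded to 6 d.p. or computed from one; I and e_prev carry over from the previous line; the table rounds u and y to 3 d.p., halves away from zero)
n=0: y=0, sp=2, e=sp−y=2; I=2, D=e−e_prev=2; u=1/2·2+2·2+5/4·2=7.5; next y=7/10·0+3/4·7.5=5.625
n=1: y=5.625, sp=2, e=sp−y=-3.625; I=-1.625, D=e−e_prev=-5.625; u=1/2·(-3.625)+2·(-1.625)+5/4·(-5.625)=-12.09375; next y=7/10·5.625+3/4·(-12.09375)≈-5.132813
n=2: y≈-5.132813, sp=2, e=sp−y≈7.132813; I≈5.507813, D=e−e_prev≈10.757813; u=1/2·7.132813+2·5.507813+5/4·10.757813≈28.029297; next y=7/10·(-5.132813)+3/4·28.029297≈17.429004
n=3: y≈17.429004, sp=2, e=sp−y≈-15.429004; I≈-9.921191, D=e−e_prev≈-22.561816; u=1/2·(-15.429004)+2·(-9.921191)+5/4·(-22.561816)≈-55.759155; next y=7/10·17.429004+3/4·(-55.759155)≈-29.619064
n=4: y≈-29.619064, sp=2, e=sp−y≈31.619064; I≈21.697872, D=e−e_prev≈47.048068; u=1/2·31.619064+2·21.697872+5/4·47.048068≈118.015361; next y=7/10·(-29.619064)+3/4·118.015361≈67.778176
n=5: y≈67.778176, sp=2, e=sp−y≈-65.778176; I≈-44.080304, D=e−e_prev≈-97.397240; u=1/2·(-65.778176)+2·(-44.080304)+5/4·(-97.397240)≈-242.796246; next y=7/10·67.778176+3/4·(-242.796246)≈-134.652461
n=6: y≈-134.652461, sp=2, e=sp−y≈136.652461; I≈92.572157, D=e−e_prev≈202.430637; u=1/2·136.652461+2·92.572157+5/4·202.430637≈506.508841; next y=7/10·(-134.652461)+3/4·506.508841≈285.624908

0 2 7.500 0.000
1 2 -12.094 5.625
2 2 28.029 -5.133
3 2 -55.759 17.429
4 2 118.015 -29.619
5 2 -242.796 67.778
6 2 506.509 -134.652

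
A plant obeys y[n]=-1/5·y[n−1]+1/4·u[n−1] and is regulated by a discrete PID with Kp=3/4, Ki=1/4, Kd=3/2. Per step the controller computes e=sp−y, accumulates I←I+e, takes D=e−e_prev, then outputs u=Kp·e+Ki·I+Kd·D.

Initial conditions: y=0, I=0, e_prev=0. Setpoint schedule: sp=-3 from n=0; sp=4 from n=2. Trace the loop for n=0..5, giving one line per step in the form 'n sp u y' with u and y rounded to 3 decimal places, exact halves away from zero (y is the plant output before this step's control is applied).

(exact arithmetic carried between steps; '≈' marks a value shown rounded to 6 d.p. or computed from one; I and e_prev carry over from the previous line; the table rounds u and y to 3 d.p., halves away from zero)
n=0: y=0, sp=-3, e=sp−y=-3; I=-3, D=e−e_prev=-3; u=3/4·(-3)+1/4·(-3)+3/2·(-3)=-7.5; next y=-1/5·0+1/4·(-7.5)=-1.875
n=1: y=-1.875, sp=-3, e=sp−y=-1.125; I=-4.125, D=e−e_prev=1.875; u=3/4·(-1.125)+1/4·(-4.125)+3/2·1.875=0.9375; next y=-1/5·(-1.875)+1/4·0.9375=0.609375
n=2: y=0.609375, sp=4, e=sp−y=3.390625; I=-0.734375, D=e−e_prev=4.515625; u=3/4·3.390625+1/4·(-0.734375)+3/2·4.515625≈9.132813; next y=-1/5·0.609375+1/4·9.132813≈2.161328
n=3: y≈2.161328, sp=4, e=sp−y≈1.838672; I≈1.104297, D=e−e_prev≈-1.551953; u=3/4·1.838672+1/4·1.104297+3/2·(-1.551953)≈-0.672852; next y=-1/5·2.161328+1/4·(-0.672852)≈-0.600479
n=4: y≈-0.600479, sp=4, e=sp−y≈4.600479; I≈5.704775, D=e−e_prev≈2.761807; u=3/4·4.600479+1/4·5.704775+3/2·2.761807≈9.019263; next y=-1/5·(-0.600479)+1/4·9.019263≈2.374911
n=5: y≈2.374911, sp=4, e=sp−y≈1.625089; I≈7.329864, D=e−e_prev≈-2.975390; u=3/4·1.625089+1/4·7.329864+3/2·(-2.975390)≈-1.411802; next y=-1/5·2.374911+1/4·(-1.411802)≈-0.827933

0 -3 -7.500 0.000
1 -3 0.938 -1.875
2 4 9.133 0.609
3 4 -0.673 2.161
4 4 9.019 -0.600
5 4 -1.412 2.375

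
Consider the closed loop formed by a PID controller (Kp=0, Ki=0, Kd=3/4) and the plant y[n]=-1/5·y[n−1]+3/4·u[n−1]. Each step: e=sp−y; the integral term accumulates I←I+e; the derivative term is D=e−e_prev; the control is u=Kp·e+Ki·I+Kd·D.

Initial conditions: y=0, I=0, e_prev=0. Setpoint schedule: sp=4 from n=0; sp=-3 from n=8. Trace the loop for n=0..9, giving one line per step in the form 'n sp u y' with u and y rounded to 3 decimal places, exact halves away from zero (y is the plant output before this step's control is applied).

(exact arithmetic carried between steps; '≈' marks a value shown rounded to 6 d.p. or computed from one; I and e_prev carry over from the previous line; the table rounds u and y to 3 d.p., halves away from zero)
n=0: y=0, sp=4, e=sp−y=4; I=4, D=e−e_prev=4; u=0·4+0·4+3/4·4=3; next y=-1/5·0+3/4·3=2.25
n=1: y=2.25, sp=4, e=sp−y=1.75; I=5.75, D=e−e_prev=-2.25; u=0·1.75+0·5.75+3/4·(-2.25)=-1.6875; next y=-1/5·2.25+3/4·(-1.6875)=-1.715625
n=2: y=-1.715625, sp=4, e=sp−y=5.715625; I=11.465625, D=e−e_prev=3.965625; u=0·5.715625+0·11.465625+3/4·3.965625≈2.974219; next y=-1/5·(-1.715625)+3/4·2.974219≈2.573789
n=3: y≈2.573789, sp=4, e=sp−y≈1.426211; I≈12.891836, D=e−e_prev≈-4.289414; u=0·1.426211+0·12.891836+3/4·(-4.289414)≈-3.217061; next y=-1/5·2.573789+3/4·(-3.217061)≈-2.927553
n=4: y≈-2.927553, sp=4, e=sp−y≈6.927553; I≈19.819389, D=e−e_prev≈5.501342; u=0·6.927553+0·19.819389+3/4·5.501342≈4.126007; next y=-1/5·(-2.927553)+3/4·4.126007≈3.680016
n=5: y≈3.680016, sp=4, e=sp−y≈0.319984; I≈20.139373, D=e−e_prev≈-6.607569; u=0·0.319984+0·20.139373+3/4·(-6.607569)≈-4.955677; next y=-1/5·3.680016+3/4·(-4.955677)≈-4.452761
n=6: y≈-4.452761, sp=4, e=sp−y≈8.452761; I≈28.592134, D=e−e_prev≈8.132776; u=0·8.452761+0·28.592134+3/4·8.132776≈6.099582; next y=-1/5·(-4.452761)+3/4·6.099582≈5.465239
n=7: y≈5.465239, sp=4, e=sp−y≈-1.465239; I≈27.126895, D=e−e_prev≈-9.917999; u=0·(-1.465239)+0·27.126895+3/4·(-9.917999)≈-7.438500; next y=-1/5·5.465239+3/4·(-7.438500)≈-6.671922
n=8: y≈-6.671922, sp=-3, e=sp−y≈3.671922; I≈30.798818, D=e−e_prev≈5.137161; u=0·3.671922+0·30.798818+3/4·5.137161≈3.852871; next y=-1/5·(-6.671922)+3/4·3.852871≈4.224038
n=9: y≈4.224038, sp=-3, e=sp−y≈-7.224038; I≈23.574780, D=e−e_prev≈-10.895960; u=0·(-7.224038)+0·23.574780+3/4·(-10.895960)≈-8.171970; next y=-1/5·4.224038+3/4·(-8.171970)≈-6.973785

0 4 3.000 0.000
1 4 -1.688 2.250
2 4 2.974 -1.716
3 4 -3.217 2.574
4 4 4.126 -2.928
5 4 -4.956 3.680
6 4 6.100 -4.453
7 4 -7.438 5.465
8 -3 3.853 -6.672
9 -3 -8.172 4.224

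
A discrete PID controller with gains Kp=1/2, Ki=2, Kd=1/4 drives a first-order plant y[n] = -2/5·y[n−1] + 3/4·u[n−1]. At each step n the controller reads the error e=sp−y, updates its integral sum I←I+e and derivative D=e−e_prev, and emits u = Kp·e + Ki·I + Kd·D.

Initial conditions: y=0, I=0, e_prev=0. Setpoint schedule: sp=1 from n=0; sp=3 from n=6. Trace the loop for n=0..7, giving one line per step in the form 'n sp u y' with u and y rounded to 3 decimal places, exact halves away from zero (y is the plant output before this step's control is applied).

0 1 2.750 0.000
1 1 -1.172 2.063
2 1 7.576 -1.704
3 1 -10.144 6.364
4 1 26.568 -10.153
5 1 -49.141 23.987
6 3 112.624 -46.451
7 3 -217.706 103.048

(exact arithmetic carried between steps; '≈' marks a value shown rounded to 6 d.p. or computed from one; I and e_prev carry over from the previous line; the table rounds u and y to 3 d.p., halves away from zero)
n=0: y=0, sp=1, e=sp−y=1; I=1, D=e−e_prev=1; u=1/2·1+2·1+1/4·1=2.75; next y=-2/5·0+3/4·2.75=2.0625
n=1: y=2.0625, sp=1, e=sp−y=-1.0625; I=-0.0625, D=e−e_prev=-2.0625; u=1/2·(-1.0625)+2·(-0.0625)+1/4·(-2.0625)=-1.171875; next y=-2/5·2.0625+3/4·(-1.171875)≈-1.703906
n=2: y≈-1.703906, sp=1, e=sp−y≈2.703906; I≈2.641406, D=e−e_prev≈3.766406; u=1/2·2.703906+2·2.641406+1/4·3.766406≈7.576367; next y=-2/5·(-1.703906)+3/4·7.576367≈6.363838
n=3: y≈6.363838, sp=1, e=sp−y≈-5.363838; I≈-2.722432, D=e−e_prev≈-8.067744; u=1/2·(-5.363838)+2·(-2.722432)+1/4·(-8.067744)≈-10.143718; next y=-2/5·6.363838+3/4·(-10.143718)≈-10.153324
n=4: y≈-10.153324, sp=1, e=sp−y≈11.153324; I≈8.430892, D=e−e_prev≈16.517162; u=1/2·11.153324+2·8.430892+1/4·16.517162≈26.567737; next y=-2/5·(-10.153324)+3/4·26.567737≈23.987132
n=5: y≈23.987132, sp=1, e=sp−y≈-22.987132; I≈-14.556240, D=e−e_prev≈-34.140456; u=1/2·(-22.987132)+2·(-14.556240)+1/4·(-34.140456)≈-49.141160; next y=-2/5·23.987132+3/4·(-49.141160)≈-46.450723
n=6: y≈-46.450723, sp=3, e=sp−y≈49.450723; I≈34.894483, D=e−e_prev≈72.437855; u=1/2·49.450723+2·34.894483+1/4·72.437855≈112.623791; next y=-2/5·(-46.450723)+3/4·112.623791≈103.048132
n=7: y≈103.048132, sp=3, e=sp−y≈-100.048132; I≈-65.153649, D=e−e_prev≈-149.498855; u=1/2·(-100.048132)+2·(-65.153649)+1/4·(-149.498855)≈-217.706079; next y=-2/5·103.048132+3/4·(-217.706079)≈-204.498812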